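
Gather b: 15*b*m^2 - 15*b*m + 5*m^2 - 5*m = b*(15*m^2 - 15*m) + 5*m^2 - 5*m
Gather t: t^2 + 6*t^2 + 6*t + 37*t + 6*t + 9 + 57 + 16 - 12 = 7*t^2 + 49*t + 70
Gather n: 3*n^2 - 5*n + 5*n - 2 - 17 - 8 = 3*n^2 - 27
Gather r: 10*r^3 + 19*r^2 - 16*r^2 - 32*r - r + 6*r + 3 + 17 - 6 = 10*r^3 + 3*r^2 - 27*r + 14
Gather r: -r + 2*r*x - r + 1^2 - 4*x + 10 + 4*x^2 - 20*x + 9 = r*(2*x - 2) + 4*x^2 - 24*x + 20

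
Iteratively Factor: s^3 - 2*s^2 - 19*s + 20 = (s - 1)*(s^2 - s - 20) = (s - 1)*(s + 4)*(s - 5)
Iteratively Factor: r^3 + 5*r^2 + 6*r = (r + 2)*(r^2 + 3*r) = r*(r + 2)*(r + 3)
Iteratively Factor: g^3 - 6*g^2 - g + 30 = (g - 5)*(g^2 - g - 6) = (g - 5)*(g + 2)*(g - 3)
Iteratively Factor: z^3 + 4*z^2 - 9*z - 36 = (z + 3)*(z^2 + z - 12) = (z - 3)*(z + 3)*(z + 4)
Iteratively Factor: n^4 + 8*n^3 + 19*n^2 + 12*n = (n + 1)*(n^3 + 7*n^2 + 12*n) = (n + 1)*(n + 3)*(n^2 + 4*n) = (n + 1)*(n + 3)*(n + 4)*(n)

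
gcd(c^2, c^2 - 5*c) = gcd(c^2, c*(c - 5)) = c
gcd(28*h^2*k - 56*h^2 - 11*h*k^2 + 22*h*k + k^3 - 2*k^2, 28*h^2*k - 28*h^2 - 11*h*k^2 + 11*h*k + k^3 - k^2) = 28*h^2 - 11*h*k + k^2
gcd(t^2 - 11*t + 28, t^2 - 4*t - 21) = t - 7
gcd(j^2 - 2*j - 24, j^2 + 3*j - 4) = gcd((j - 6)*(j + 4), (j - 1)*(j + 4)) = j + 4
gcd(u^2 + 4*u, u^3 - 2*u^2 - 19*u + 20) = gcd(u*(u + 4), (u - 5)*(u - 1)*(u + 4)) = u + 4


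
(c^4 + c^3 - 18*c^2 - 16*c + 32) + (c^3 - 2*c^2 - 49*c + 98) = c^4 + 2*c^3 - 20*c^2 - 65*c + 130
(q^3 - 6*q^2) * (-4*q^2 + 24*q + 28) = -4*q^5 + 48*q^4 - 116*q^3 - 168*q^2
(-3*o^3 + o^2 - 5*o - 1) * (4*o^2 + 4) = -12*o^5 + 4*o^4 - 32*o^3 - 20*o - 4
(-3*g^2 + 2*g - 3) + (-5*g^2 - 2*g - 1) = -8*g^2 - 4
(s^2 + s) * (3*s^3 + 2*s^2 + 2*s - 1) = 3*s^5 + 5*s^4 + 4*s^3 + s^2 - s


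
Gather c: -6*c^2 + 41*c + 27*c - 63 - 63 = -6*c^2 + 68*c - 126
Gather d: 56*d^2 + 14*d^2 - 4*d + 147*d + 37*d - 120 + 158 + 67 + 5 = 70*d^2 + 180*d + 110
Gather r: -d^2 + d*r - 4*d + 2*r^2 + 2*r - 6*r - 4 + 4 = -d^2 - 4*d + 2*r^2 + r*(d - 4)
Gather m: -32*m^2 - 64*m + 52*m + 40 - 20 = -32*m^2 - 12*m + 20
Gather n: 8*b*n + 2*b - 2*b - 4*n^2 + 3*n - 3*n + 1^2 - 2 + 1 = 8*b*n - 4*n^2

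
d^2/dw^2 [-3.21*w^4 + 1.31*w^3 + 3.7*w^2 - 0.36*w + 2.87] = -38.52*w^2 + 7.86*w + 7.4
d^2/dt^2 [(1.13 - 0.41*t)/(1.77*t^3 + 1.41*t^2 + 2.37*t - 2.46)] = (-7.706934*t^5 + 36.342702*t^4 + 46.931832*t^3 + 20.498076*t^2 + 43.645446*t + 15.752466)/(5.545233*t^9 + 13.252167*t^8 + 32.83173*t^7 + 15.171273*t^6 + 7.124598*t^5 - 52.829415*t^4 - 3.877443*t^3 - 15.854454*t^2 + 43.026876*t - 14.886936)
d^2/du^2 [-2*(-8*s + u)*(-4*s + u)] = -4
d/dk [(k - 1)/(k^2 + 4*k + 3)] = (k^2 + 4*k - 2*(k - 1)*(k + 2) + 3)/(k^2 + 4*k + 3)^2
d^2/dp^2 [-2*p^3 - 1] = -12*p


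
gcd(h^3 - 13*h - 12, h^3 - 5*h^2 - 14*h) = 1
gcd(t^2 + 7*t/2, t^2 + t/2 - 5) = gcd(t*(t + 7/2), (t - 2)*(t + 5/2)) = 1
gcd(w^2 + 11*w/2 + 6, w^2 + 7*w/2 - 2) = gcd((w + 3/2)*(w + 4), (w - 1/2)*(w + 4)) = w + 4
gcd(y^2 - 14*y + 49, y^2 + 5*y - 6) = 1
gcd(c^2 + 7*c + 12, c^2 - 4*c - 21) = c + 3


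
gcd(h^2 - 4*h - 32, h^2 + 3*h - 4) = h + 4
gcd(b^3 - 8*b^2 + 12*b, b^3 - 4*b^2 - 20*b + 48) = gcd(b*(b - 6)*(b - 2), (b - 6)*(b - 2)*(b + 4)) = b^2 - 8*b + 12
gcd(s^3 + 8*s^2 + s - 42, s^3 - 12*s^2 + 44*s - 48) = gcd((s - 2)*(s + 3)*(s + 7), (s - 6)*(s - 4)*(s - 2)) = s - 2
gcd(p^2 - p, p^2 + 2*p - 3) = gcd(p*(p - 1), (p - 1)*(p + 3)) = p - 1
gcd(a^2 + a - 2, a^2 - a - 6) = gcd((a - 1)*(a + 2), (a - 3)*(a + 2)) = a + 2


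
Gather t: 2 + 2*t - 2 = 2*t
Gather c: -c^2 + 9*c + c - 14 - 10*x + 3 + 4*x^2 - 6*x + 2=-c^2 + 10*c + 4*x^2 - 16*x - 9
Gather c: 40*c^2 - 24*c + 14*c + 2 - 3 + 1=40*c^2 - 10*c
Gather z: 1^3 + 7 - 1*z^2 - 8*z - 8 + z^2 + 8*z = 0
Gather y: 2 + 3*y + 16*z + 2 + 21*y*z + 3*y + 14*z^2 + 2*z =y*(21*z + 6) + 14*z^2 + 18*z + 4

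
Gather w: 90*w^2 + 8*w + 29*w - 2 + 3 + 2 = 90*w^2 + 37*w + 3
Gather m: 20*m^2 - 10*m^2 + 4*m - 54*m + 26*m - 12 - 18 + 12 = 10*m^2 - 24*m - 18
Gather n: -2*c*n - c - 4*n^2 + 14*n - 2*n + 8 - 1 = -c - 4*n^2 + n*(12 - 2*c) + 7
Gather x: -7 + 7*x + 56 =7*x + 49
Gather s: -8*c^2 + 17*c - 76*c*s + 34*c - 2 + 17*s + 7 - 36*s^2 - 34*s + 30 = -8*c^2 + 51*c - 36*s^2 + s*(-76*c - 17) + 35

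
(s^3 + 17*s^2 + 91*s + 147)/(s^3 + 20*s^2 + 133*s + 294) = (s + 3)/(s + 6)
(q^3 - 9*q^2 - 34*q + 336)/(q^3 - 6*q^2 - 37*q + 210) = (q - 8)/(q - 5)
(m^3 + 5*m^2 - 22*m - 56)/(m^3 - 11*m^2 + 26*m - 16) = (m^3 + 5*m^2 - 22*m - 56)/(m^3 - 11*m^2 + 26*m - 16)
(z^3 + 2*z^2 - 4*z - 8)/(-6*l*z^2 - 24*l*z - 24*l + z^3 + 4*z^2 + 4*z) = (z - 2)/(-6*l + z)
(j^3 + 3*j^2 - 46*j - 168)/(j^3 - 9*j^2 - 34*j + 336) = (j + 4)/(j - 8)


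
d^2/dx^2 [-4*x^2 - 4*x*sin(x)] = 4*x*sin(x) - 8*cos(x) - 8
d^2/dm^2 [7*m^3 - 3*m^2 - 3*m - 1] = 42*m - 6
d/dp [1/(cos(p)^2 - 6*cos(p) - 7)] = 2*(cos(p) - 3)*sin(p)/(sin(p)^2 + 6*cos(p) + 6)^2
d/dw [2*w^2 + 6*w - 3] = 4*w + 6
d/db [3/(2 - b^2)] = 6*b/(b^2 - 2)^2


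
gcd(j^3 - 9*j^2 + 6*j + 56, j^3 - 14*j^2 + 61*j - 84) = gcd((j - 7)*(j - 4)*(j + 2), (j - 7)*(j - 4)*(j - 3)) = j^2 - 11*j + 28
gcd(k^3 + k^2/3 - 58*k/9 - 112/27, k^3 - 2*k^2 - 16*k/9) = k^2 - 2*k - 16/9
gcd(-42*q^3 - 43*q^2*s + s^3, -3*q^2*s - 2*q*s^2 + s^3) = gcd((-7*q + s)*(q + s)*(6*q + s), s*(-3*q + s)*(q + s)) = q + s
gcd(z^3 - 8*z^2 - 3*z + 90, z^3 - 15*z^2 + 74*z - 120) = z^2 - 11*z + 30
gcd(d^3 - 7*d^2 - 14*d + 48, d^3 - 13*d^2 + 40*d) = d - 8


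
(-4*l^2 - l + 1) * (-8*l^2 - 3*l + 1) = 32*l^4 + 20*l^3 - 9*l^2 - 4*l + 1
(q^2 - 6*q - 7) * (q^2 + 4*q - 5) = q^4 - 2*q^3 - 36*q^2 + 2*q + 35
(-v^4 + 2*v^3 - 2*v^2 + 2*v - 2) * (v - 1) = -v^5 + 3*v^4 - 4*v^3 + 4*v^2 - 4*v + 2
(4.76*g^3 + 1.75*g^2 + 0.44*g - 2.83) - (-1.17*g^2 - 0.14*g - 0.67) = 4.76*g^3 + 2.92*g^2 + 0.58*g - 2.16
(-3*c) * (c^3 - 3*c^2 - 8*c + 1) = -3*c^4 + 9*c^3 + 24*c^2 - 3*c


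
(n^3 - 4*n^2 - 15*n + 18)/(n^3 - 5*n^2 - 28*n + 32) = (n^2 - 3*n - 18)/(n^2 - 4*n - 32)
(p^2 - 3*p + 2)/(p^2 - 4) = (p - 1)/(p + 2)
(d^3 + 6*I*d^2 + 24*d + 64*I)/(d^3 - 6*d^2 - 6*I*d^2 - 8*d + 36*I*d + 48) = (d^2 + 10*I*d - 16)/(d^2 - 2*d*(3 + I) + 12*I)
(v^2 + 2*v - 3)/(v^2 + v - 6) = (v - 1)/(v - 2)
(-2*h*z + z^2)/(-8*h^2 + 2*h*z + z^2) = z/(4*h + z)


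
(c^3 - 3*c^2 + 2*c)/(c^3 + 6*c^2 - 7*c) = (c - 2)/(c + 7)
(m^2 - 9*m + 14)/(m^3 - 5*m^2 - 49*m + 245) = (m - 2)/(m^2 + 2*m - 35)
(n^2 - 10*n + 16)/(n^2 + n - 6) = (n - 8)/(n + 3)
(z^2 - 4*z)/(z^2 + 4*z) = (z - 4)/(z + 4)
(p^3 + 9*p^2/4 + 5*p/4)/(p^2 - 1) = p*(4*p + 5)/(4*(p - 1))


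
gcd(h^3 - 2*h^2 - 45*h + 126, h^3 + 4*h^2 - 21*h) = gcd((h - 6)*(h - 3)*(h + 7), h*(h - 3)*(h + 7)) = h^2 + 4*h - 21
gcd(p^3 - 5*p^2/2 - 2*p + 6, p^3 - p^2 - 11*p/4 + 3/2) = p^2 - p/2 - 3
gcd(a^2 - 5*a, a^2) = a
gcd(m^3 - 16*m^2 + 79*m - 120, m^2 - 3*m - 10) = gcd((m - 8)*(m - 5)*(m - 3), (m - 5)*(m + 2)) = m - 5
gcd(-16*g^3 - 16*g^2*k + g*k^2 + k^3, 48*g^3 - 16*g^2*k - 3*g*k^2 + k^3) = 16*g^2 - k^2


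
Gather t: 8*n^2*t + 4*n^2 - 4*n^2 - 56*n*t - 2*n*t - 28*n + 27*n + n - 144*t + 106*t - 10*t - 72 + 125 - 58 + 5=t*(8*n^2 - 58*n - 48)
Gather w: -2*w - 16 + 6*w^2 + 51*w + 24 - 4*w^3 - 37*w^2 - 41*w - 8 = -4*w^3 - 31*w^2 + 8*w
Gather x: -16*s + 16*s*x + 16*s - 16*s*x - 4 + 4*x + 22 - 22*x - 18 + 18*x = 0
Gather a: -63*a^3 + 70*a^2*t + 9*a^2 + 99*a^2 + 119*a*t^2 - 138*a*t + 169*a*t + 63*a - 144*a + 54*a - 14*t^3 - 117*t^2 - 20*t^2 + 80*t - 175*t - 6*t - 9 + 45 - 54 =-63*a^3 + a^2*(70*t + 108) + a*(119*t^2 + 31*t - 27) - 14*t^3 - 137*t^2 - 101*t - 18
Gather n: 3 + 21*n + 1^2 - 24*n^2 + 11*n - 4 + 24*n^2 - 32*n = 0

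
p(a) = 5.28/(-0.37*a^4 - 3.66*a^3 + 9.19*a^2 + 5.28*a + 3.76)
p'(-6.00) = 0.00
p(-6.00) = 0.01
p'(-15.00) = -0.00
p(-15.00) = -0.00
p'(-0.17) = -0.98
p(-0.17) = 1.68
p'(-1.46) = 0.33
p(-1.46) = 0.21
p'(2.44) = 7.54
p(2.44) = 1.04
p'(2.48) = 16.40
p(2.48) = 1.49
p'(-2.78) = 0.04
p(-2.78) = 0.05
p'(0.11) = -1.91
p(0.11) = 1.19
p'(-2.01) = 0.12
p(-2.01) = 0.10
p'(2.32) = 1.91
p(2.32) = 0.58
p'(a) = 5.28*(1.48*a^3 + 10.98*a^2 - 18.38*a - 5.28)/(-0.37*a^4 - 3.66*a^3 + 9.19*a^2 + 5.28*a + 3.76)^2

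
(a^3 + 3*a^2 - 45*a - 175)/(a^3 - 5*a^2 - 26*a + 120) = (a^2 - 2*a - 35)/(a^2 - 10*a + 24)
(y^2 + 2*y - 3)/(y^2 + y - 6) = (y - 1)/(y - 2)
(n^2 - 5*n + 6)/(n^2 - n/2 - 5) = 2*(-n^2 + 5*n - 6)/(-2*n^2 + n + 10)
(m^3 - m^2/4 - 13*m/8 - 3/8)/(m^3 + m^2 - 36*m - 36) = (8*m^2 - 10*m - 3)/(8*(m^2 - 36))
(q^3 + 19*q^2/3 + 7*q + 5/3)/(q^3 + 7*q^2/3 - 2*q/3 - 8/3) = (3*q^3 + 19*q^2 + 21*q + 5)/(3*q^3 + 7*q^2 - 2*q - 8)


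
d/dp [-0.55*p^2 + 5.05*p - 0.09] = 5.05 - 1.1*p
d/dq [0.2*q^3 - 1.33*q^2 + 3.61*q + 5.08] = 0.6*q^2 - 2.66*q + 3.61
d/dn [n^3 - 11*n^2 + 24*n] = 3*n^2 - 22*n + 24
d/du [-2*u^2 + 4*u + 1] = 4 - 4*u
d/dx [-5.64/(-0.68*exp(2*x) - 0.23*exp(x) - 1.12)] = (-7.6704*exp(x) - 1.2972)*exp(x)/(0.68*exp(2*x) + 0.23*exp(x) + 1.12)^2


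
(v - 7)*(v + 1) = v^2 - 6*v - 7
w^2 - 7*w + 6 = (w - 6)*(w - 1)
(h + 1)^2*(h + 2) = h^3 + 4*h^2 + 5*h + 2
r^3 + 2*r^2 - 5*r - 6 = (r - 2)*(r + 1)*(r + 3)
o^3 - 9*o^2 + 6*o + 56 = (o - 7)*(o - 4)*(o + 2)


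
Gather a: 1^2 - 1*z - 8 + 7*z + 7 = 6*z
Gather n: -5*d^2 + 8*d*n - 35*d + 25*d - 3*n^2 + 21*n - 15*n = -5*d^2 - 10*d - 3*n^2 + n*(8*d + 6)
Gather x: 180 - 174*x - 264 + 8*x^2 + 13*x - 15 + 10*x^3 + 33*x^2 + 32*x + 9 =10*x^3 + 41*x^2 - 129*x - 90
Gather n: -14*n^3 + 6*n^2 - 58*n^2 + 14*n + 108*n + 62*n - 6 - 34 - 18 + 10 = -14*n^3 - 52*n^2 + 184*n - 48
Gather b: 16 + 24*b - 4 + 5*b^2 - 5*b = 5*b^2 + 19*b + 12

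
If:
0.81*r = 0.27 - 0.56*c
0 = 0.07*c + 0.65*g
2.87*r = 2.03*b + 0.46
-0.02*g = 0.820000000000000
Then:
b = -371.88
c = 380.71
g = -41.00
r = -262.88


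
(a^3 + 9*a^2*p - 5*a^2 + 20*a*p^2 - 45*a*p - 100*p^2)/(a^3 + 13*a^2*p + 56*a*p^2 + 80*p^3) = (a - 5)/(a + 4*p)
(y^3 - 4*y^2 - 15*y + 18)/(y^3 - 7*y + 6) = (y - 6)/(y - 2)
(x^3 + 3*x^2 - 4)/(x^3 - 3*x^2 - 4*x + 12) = (x^2 + x - 2)/(x^2 - 5*x + 6)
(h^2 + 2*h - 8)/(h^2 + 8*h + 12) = (h^2 + 2*h - 8)/(h^2 + 8*h + 12)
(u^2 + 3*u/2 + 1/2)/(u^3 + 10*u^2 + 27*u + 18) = (u + 1/2)/(u^2 + 9*u + 18)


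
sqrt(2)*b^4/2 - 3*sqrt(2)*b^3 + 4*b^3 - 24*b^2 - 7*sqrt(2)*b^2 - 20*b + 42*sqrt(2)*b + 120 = (b - 6)*(b - 2*sqrt(2))*(b + 5*sqrt(2))*(sqrt(2)*b/2 + 1)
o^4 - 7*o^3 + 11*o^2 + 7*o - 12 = (o - 4)*(o - 3)*(o - 1)*(o + 1)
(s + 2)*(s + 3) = s^2 + 5*s + 6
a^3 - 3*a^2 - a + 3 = (a - 3)*(a - 1)*(a + 1)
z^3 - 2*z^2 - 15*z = z*(z - 5)*(z + 3)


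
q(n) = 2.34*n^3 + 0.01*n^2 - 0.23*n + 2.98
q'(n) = 7.02*n^2 + 0.02*n - 0.23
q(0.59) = 3.33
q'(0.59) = 2.23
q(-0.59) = 2.64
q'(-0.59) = 2.20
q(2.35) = 32.86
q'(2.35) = 38.58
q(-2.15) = -19.74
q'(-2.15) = 32.18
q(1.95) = 19.92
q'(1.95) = 26.50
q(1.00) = 5.10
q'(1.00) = 6.81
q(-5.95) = -488.21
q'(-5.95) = 248.18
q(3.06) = 69.42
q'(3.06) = 65.56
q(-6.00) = -500.72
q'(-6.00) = 252.37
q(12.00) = 4045.18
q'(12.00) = 1010.89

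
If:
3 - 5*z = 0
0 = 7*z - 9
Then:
No Solution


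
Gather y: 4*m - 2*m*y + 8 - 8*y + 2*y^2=4*m + 2*y^2 + y*(-2*m - 8) + 8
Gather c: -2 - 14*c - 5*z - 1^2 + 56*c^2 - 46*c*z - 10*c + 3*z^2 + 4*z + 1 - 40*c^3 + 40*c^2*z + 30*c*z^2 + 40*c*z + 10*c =-40*c^3 + c^2*(40*z + 56) + c*(30*z^2 - 6*z - 14) + 3*z^2 - z - 2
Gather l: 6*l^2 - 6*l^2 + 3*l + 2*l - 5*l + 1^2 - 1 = 0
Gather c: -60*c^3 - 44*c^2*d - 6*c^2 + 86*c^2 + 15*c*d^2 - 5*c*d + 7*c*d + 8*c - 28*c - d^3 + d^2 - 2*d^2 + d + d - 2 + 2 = -60*c^3 + c^2*(80 - 44*d) + c*(15*d^2 + 2*d - 20) - d^3 - d^2 + 2*d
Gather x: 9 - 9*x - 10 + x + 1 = -8*x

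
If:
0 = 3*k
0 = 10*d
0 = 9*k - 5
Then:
No Solution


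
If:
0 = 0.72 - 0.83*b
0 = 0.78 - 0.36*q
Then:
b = 0.87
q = 2.17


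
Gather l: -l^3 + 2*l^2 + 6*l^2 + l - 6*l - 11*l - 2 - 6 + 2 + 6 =-l^3 + 8*l^2 - 16*l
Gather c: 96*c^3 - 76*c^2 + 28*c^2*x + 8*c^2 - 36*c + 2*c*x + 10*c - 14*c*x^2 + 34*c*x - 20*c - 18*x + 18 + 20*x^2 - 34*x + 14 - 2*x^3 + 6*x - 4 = 96*c^3 + c^2*(28*x - 68) + c*(-14*x^2 + 36*x - 46) - 2*x^3 + 20*x^2 - 46*x + 28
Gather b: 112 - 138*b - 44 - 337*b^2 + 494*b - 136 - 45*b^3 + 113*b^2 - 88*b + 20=-45*b^3 - 224*b^2 + 268*b - 48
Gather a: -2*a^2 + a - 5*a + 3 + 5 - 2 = -2*a^2 - 4*a + 6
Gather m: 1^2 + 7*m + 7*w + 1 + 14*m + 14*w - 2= 21*m + 21*w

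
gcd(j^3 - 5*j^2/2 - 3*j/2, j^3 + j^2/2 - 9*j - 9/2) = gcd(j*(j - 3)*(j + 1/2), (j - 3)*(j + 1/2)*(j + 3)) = j^2 - 5*j/2 - 3/2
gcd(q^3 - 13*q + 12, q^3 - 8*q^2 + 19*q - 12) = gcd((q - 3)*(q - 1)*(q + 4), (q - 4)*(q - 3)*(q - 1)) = q^2 - 4*q + 3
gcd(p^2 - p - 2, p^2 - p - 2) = p^2 - p - 2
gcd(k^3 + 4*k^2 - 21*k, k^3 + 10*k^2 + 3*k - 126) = k^2 + 4*k - 21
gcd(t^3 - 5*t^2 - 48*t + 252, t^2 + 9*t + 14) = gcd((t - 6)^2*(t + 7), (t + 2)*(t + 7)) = t + 7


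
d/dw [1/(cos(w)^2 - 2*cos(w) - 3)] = 2*(cos(w) - 1)*sin(w)/(sin(w)^2 + 2*cos(w) + 2)^2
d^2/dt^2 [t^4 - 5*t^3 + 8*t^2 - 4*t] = 12*t^2 - 30*t + 16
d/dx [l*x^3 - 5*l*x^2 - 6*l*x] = l*(3*x^2 - 10*x - 6)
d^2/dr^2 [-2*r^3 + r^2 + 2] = 2 - 12*r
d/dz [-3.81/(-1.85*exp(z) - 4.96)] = -7.0485*exp(z)/(1.85*exp(z) + 4.96)^2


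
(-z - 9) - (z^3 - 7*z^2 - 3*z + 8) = -z^3 + 7*z^2 + 2*z - 17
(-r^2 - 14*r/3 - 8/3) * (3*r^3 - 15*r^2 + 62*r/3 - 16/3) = -3*r^5 + r^4 + 124*r^3/3 - 460*r^2/9 - 272*r/9 + 128/9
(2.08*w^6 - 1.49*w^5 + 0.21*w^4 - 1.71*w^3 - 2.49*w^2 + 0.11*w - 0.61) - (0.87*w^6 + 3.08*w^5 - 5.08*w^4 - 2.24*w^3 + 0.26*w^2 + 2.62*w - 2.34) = 1.21*w^6 - 4.57*w^5 + 5.29*w^4 + 0.53*w^3 - 2.75*w^2 - 2.51*w + 1.73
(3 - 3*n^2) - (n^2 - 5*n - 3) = -4*n^2 + 5*n + 6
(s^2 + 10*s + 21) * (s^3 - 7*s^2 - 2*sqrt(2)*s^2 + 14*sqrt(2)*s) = s^5 - 2*sqrt(2)*s^4 + 3*s^4 - 49*s^3 - 6*sqrt(2)*s^3 - 147*s^2 + 98*sqrt(2)*s^2 + 294*sqrt(2)*s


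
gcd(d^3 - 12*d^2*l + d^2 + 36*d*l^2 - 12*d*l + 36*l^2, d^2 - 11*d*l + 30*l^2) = d - 6*l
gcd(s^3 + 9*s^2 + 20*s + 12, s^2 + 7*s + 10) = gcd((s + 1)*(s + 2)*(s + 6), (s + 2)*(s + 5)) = s + 2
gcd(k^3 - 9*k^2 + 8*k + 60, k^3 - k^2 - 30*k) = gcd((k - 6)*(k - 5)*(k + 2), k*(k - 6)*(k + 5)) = k - 6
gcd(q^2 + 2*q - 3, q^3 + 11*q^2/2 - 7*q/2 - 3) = q - 1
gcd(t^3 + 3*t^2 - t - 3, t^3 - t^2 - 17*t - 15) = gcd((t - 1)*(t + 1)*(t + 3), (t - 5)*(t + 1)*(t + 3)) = t^2 + 4*t + 3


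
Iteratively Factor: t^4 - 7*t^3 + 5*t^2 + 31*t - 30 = (t - 3)*(t^3 - 4*t^2 - 7*t + 10) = (t - 5)*(t - 3)*(t^2 + t - 2) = (t - 5)*(t - 3)*(t + 2)*(t - 1)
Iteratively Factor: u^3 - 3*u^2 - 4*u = (u + 1)*(u^2 - 4*u) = (u - 4)*(u + 1)*(u)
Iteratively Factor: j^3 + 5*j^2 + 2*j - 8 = (j + 2)*(j^2 + 3*j - 4) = (j + 2)*(j + 4)*(j - 1)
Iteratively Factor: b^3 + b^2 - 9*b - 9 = (b + 1)*(b^2 - 9) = (b - 3)*(b + 1)*(b + 3)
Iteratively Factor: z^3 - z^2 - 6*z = (z)*(z^2 - z - 6) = z*(z + 2)*(z - 3)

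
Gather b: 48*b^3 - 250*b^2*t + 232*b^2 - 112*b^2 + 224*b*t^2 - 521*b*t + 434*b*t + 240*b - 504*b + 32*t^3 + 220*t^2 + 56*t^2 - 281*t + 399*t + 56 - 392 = 48*b^3 + b^2*(120 - 250*t) + b*(224*t^2 - 87*t - 264) + 32*t^3 + 276*t^2 + 118*t - 336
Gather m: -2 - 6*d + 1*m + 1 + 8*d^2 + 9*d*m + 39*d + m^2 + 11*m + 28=8*d^2 + 33*d + m^2 + m*(9*d + 12) + 27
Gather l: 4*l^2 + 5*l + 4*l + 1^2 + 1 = 4*l^2 + 9*l + 2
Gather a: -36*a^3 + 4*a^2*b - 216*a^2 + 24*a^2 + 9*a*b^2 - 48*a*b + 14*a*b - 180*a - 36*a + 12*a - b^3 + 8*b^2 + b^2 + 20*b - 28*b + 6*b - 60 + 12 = -36*a^3 + a^2*(4*b - 192) + a*(9*b^2 - 34*b - 204) - b^3 + 9*b^2 - 2*b - 48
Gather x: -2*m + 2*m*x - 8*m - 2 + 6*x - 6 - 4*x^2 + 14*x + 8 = -10*m - 4*x^2 + x*(2*m + 20)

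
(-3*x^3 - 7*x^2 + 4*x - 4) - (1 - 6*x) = -3*x^3 - 7*x^2 + 10*x - 5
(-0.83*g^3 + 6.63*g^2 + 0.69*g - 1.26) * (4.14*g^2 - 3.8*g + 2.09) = -3.4362*g^5 + 30.6022*g^4 - 24.0721*g^3 + 6.0183*g^2 + 6.2301*g - 2.6334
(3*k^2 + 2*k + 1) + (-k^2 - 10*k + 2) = 2*k^2 - 8*k + 3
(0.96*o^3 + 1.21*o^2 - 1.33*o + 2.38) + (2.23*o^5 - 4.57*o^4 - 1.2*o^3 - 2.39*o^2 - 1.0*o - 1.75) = 2.23*o^5 - 4.57*o^4 - 0.24*o^3 - 1.18*o^2 - 2.33*o + 0.63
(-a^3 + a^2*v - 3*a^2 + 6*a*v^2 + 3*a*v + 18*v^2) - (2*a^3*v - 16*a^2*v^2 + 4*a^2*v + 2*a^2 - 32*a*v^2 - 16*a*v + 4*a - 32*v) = -2*a^3*v - a^3 + 16*a^2*v^2 - 3*a^2*v - 5*a^2 + 38*a*v^2 + 19*a*v - 4*a + 18*v^2 + 32*v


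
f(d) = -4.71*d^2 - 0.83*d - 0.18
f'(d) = -9.42*d - 0.83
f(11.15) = -594.99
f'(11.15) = -105.86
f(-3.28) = -48.13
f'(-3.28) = 30.07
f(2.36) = -28.37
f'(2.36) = -23.06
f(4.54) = -101.03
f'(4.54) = -43.60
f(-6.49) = -193.18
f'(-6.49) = 60.31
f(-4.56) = -94.33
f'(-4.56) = 42.13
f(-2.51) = -27.77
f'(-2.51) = 22.81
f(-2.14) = -19.97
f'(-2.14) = 19.33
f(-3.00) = -40.08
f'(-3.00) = 27.43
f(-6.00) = -164.76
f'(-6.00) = 55.69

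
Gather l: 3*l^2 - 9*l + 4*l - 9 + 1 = 3*l^2 - 5*l - 8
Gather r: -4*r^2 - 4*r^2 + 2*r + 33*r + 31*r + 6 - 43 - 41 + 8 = -8*r^2 + 66*r - 70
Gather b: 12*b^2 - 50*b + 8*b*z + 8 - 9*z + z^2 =12*b^2 + b*(8*z - 50) + z^2 - 9*z + 8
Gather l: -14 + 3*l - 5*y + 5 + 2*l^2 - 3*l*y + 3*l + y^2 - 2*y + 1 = 2*l^2 + l*(6 - 3*y) + y^2 - 7*y - 8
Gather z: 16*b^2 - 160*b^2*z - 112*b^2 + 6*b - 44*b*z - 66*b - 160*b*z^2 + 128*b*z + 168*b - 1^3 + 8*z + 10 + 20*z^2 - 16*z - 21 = -96*b^2 + 108*b + z^2*(20 - 160*b) + z*(-160*b^2 + 84*b - 8) - 12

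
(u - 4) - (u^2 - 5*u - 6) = -u^2 + 6*u + 2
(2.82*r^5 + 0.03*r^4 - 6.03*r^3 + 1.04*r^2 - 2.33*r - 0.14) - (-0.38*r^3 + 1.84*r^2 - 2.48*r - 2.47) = 2.82*r^5 + 0.03*r^4 - 5.65*r^3 - 0.8*r^2 + 0.15*r + 2.33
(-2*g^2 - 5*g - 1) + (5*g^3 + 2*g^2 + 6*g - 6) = 5*g^3 + g - 7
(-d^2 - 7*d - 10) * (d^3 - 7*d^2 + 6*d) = -d^5 + 33*d^3 + 28*d^2 - 60*d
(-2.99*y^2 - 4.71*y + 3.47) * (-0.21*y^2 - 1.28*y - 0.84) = 0.6279*y^4 + 4.8163*y^3 + 7.8117*y^2 - 0.4852*y - 2.9148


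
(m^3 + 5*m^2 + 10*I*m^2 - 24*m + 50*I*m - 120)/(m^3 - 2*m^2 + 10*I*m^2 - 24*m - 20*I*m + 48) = (m + 5)/(m - 2)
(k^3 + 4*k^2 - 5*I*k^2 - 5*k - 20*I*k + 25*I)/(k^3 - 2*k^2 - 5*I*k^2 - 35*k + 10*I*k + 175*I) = (k - 1)/(k - 7)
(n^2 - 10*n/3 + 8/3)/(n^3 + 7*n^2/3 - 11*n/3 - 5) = (3*n^2 - 10*n + 8)/(3*n^3 + 7*n^2 - 11*n - 15)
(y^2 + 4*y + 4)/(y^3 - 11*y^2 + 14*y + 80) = (y + 2)/(y^2 - 13*y + 40)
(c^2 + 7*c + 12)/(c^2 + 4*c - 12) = (c^2 + 7*c + 12)/(c^2 + 4*c - 12)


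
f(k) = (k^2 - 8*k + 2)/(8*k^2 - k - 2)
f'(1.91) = 0.28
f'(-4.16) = 0.06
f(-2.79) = 0.51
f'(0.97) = 2.04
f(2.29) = -0.29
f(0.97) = -1.06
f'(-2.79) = 0.15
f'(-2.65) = 0.17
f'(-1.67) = 0.53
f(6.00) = -0.04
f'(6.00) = 0.03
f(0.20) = -0.23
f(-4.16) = 0.37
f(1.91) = -0.38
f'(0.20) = 3.77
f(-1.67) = 0.83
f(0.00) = -1.00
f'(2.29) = 0.19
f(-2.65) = 0.53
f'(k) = (1 - 16*k)*(k^2 - 8*k + 2)/(8*k^2 - k - 2)^2 + (2*k - 8)/(8*k^2 - k - 2) = 9*(7*k^2 - 4*k + 2)/(64*k^4 - 16*k^3 - 31*k^2 + 4*k + 4)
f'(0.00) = 4.50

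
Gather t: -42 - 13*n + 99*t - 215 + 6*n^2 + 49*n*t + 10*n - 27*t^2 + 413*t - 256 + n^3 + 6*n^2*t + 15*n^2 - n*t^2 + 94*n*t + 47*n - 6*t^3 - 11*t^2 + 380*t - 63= n^3 + 21*n^2 + 44*n - 6*t^3 + t^2*(-n - 38) + t*(6*n^2 + 143*n + 892) - 576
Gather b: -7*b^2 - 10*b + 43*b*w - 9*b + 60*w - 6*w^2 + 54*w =-7*b^2 + b*(43*w - 19) - 6*w^2 + 114*w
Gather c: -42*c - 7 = -42*c - 7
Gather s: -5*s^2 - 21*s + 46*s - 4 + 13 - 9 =-5*s^2 + 25*s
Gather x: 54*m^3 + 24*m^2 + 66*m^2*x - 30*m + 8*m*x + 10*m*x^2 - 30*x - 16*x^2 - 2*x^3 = 54*m^3 + 24*m^2 - 30*m - 2*x^3 + x^2*(10*m - 16) + x*(66*m^2 + 8*m - 30)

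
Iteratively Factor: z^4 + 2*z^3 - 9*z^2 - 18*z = (z)*(z^3 + 2*z^2 - 9*z - 18) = z*(z - 3)*(z^2 + 5*z + 6) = z*(z - 3)*(z + 3)*(z + 2)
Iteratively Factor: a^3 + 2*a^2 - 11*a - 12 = (a + 1)*(a^2 + a - 12) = (a - 3)*(a + 1)*(a + 4)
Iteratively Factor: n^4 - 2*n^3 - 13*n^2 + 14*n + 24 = (n + 1)*(n^3 - 3*n^2 - 10*n + 24) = (n - 4)*(n + 1)*(n^2 + n - 6) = (n - 4)*(n + 1)*(n + 3)*(n - 2)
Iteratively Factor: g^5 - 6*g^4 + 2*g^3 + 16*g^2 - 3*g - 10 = (g + 1)*(g^4 - 7*g^3 + 9*g^2 + 7*g - 10) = (g - 5)*(g + 1)*(g^3 - 2*g^2 - g + 2) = (g - 5)*(g - 1)*(g + 1)*(g^2 - g - 2) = (g - 5)*(g - 1)*(g + 1)^2*(g - 2)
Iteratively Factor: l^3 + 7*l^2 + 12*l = (l)*(l^2 + 7*l + 12) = l*(l + 4)*(l + 3)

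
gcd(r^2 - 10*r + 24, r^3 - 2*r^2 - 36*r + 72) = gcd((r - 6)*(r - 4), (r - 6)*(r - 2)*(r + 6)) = r - 6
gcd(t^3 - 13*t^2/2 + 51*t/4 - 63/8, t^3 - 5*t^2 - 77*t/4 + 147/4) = t - 3/2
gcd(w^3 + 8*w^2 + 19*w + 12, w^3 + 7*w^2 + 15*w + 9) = w^2 + 4*w + 3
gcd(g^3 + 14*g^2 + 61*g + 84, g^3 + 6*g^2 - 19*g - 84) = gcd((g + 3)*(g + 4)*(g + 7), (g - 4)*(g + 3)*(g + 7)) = g^2 + 10*g + 21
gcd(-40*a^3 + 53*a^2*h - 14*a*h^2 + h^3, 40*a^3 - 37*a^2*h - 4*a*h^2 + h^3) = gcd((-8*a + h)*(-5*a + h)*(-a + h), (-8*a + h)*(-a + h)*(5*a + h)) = 8*a^2 - 9*a*h + h^2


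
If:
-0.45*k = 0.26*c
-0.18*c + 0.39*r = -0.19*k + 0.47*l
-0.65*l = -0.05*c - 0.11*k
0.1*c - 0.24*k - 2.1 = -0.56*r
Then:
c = 3.28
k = -1.89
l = -0.07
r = 2.35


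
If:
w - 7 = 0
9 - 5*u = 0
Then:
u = 9/5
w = 7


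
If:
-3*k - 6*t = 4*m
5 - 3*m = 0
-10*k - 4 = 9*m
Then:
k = -19/10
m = 5/3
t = -29/180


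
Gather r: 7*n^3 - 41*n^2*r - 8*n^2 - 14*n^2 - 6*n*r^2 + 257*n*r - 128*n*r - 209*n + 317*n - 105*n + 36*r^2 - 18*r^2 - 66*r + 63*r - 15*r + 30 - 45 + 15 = 7*n^3 - 22*n^2 + 3*n + r^2*(18 - 6*n) + r*(-41*n^2 + 129*n - 18)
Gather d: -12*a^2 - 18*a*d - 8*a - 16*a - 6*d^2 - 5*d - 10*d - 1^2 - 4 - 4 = -12*a^2 - 24*a - 6*d^2 + d*(-18*a - 15) - 9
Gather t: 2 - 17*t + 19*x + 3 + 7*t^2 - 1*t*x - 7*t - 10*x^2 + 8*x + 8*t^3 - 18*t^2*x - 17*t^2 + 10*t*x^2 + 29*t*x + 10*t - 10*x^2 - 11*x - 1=8*t^3 + t^2*(-18*x - 10) + t*(10*x^2 + 28*x - 14) - 20*x^2 + 16*x + 4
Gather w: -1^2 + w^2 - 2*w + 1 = w^2 - 2*w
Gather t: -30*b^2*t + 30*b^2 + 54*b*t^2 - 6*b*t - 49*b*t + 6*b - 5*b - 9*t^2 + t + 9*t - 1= 30*b^2 + b + t^2*(54*b - 9) + t*(-30*b^2 - 55*b + 10) - 1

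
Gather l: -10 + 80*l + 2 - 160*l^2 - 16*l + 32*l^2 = -128*l^2 + 64*l - 8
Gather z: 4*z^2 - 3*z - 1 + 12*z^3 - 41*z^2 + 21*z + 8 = 12*z^3 - 37*z^2 + 18*z + 7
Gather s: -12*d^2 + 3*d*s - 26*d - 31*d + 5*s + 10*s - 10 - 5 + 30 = -12*d^2 - 57*d + s*(3*d + 15) + 15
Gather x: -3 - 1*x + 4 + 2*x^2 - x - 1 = 2*x^2 - 2*x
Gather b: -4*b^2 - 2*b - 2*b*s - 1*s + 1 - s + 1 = -4*b^2 + b*(-2*s - 2) - 2*s + 2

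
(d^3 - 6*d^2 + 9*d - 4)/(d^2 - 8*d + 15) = (d^3 - 6*d^2 + 9*d - 4)/(d^2 - 8*d + 15)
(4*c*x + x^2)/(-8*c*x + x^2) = (4*c + x)/(-8*c + x)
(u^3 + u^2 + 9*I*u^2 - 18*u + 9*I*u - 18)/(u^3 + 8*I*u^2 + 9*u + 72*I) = (u^2 + u*(1 + 6*I) + 6*I)/(u^2 + 5*I*u + 24)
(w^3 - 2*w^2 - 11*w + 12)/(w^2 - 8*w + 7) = (w^2 - w - 12)/(w - 7)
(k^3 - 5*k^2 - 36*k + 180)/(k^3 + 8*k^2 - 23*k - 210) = (k - 6)/(k + 7)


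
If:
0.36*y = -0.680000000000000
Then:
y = -1.89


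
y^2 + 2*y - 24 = (y - 4)*(y + 6)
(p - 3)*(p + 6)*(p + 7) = p^3 + 10*p^2 + 3*p - 126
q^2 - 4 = (q - 2)*(q + 2)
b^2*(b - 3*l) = b^3 - 3*b^2*l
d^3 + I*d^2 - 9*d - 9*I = (d - 3)*(d + 3)*(d + I)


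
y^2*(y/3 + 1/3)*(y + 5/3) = y^4/3 + 8*y^3/9 + 5*y^2/9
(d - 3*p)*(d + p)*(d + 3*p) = d^3 + d^2*p - 9*d*p^2 - 9*p^3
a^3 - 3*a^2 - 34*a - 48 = (a - 8)*(a + 2)*(a + 3)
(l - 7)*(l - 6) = l^2 - 13*l + 42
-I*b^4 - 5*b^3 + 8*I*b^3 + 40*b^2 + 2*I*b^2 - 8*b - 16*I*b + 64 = (b - 8)*(b - 4*I)*(b - 2*I)*(-I*b + 1)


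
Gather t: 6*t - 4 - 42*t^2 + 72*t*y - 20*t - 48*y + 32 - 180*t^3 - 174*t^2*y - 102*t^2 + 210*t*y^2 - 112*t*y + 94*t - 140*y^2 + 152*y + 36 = -180*t^3 + t^2*(-174*y - 144) + t*(210*y^2 - 40*y + 80) - 140*y^2 + 104*y + 64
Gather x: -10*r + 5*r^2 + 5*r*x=5*r^2 + 5*r*x - 10*r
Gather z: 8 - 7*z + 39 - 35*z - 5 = 42 - 42*z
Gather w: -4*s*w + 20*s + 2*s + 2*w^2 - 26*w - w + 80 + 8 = 22*s + 2*w^2 + w*(-4*s - 27) + 88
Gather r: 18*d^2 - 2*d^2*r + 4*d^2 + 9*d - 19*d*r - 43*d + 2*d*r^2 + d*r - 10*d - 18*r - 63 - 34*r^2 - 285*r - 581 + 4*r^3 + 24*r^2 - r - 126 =22*d^2 - 44*d + 4*r^3 + r^2*(2*d - 10) + r*(-2*d^2 - 18*d - 304) - 770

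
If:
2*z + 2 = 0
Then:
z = -1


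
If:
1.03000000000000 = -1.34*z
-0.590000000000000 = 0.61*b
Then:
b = -0.97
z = -0.77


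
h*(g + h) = g*h + h^2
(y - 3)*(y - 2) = y^2 - 5*y + 6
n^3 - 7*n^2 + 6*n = n*(n - 6)*(n - 1)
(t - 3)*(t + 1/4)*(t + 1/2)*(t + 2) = t^4 - t^3/4 - 53*t^2/8 - 37*t/8 - 3/4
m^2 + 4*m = m*(m + 4)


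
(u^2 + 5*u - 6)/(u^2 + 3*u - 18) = (u - 1)/(u - 3)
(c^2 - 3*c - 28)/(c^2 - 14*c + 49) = (c + 4)/(c - 7)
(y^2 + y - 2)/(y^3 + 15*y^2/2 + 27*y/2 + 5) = 2*(y - 1)/(2*y^2 + 11*y + 5)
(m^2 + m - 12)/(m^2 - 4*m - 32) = (m - 3)/(m - 8)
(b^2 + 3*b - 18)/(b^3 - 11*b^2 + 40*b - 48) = (b + 6)/(b^2 - 8*b + 16)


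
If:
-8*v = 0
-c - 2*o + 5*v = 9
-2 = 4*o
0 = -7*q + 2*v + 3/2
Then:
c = -8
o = -1/2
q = 3/14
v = 0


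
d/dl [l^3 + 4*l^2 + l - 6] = 3*l^2 + 8*l + 1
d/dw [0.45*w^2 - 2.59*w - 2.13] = 0.9*w - 2.59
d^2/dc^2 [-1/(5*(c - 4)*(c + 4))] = 2*(-3*c^2 - 16)/(5*(c^6 - 48*c^4 + 768*c^2 - 4096))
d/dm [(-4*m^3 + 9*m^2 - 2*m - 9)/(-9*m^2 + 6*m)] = 2*(6*m^4 - 8*m^3 + 6*m^2 - 27*m + 9)/(3*m^2*(9*m^2 - 12*m + 4))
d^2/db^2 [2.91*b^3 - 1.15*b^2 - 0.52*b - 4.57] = 17.46*b - 2.3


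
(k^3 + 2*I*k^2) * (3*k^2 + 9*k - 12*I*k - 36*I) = 3*k^5 + 9*k^4 - 6*I*k^4 + 24*k^3 - 18*I*k^3 + 72*k^2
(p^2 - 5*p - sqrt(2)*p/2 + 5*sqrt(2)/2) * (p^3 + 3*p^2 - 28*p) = p^5 - 2*p^4 - sqrt(2)*p^4/2 - 43*p^3 + sqrt(2)*p^3 + 43*sqrt(2)*p^2/2 + 140*p^2 - 70*sqrt(2)*p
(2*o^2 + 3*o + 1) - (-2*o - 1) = 2*o^2 + 5*o + 2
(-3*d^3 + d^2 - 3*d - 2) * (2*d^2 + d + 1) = -6*d^5 - d^4 - 8*d^3 - 6*d^2 - 5*d - 2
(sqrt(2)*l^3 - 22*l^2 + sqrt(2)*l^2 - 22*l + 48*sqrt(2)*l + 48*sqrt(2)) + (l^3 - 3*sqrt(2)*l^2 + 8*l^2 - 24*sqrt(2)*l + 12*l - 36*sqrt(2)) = l^3 + sqrt(2)*l^3 - 14*l^2 - 2*sqrt(2)*l^2 - 10*l + 24*sqrt(2)*l + 12*sqrt(2)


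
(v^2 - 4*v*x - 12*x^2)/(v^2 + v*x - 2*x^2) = (-v + 6*x)/(-v + x)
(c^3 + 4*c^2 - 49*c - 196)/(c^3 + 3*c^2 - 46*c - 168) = (c + 7)/(c + 6)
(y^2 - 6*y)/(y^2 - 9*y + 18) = y/(y - 3)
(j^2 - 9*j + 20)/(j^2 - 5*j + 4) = (j - 5)/(j - 1)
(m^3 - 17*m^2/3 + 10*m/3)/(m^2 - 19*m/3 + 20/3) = m*(3*m - 2)/(3*m - 4)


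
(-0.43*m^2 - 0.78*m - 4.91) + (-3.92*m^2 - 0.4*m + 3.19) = -4.35*m^2 - 1.18*m - 1.72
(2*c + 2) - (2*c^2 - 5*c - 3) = -2*c^2 + 7*c + 5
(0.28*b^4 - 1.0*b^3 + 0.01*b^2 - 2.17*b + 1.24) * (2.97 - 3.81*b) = -1.0668*b^5 + 4.6416*b^4 - 3.0081*b^3 + 8.2974*b^2 - 11.1693*b + 3.6828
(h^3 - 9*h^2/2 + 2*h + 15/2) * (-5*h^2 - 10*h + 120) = -5*h^5 + 25*h^4/2 + 155*h^3 - 1195*h^2/2 + 165*h + 900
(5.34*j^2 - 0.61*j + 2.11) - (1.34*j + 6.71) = 5.34*j^2 - 1.95*j - 4.6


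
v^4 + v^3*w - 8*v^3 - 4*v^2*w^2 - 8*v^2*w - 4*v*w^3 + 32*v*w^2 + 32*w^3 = (v - 8)*(v - 2*w)*(v + w)*(v + 2*w)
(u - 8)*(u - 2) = u^2 - 10*u + 16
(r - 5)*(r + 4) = r^2 - r - 20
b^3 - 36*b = b*(b - 6)*(b + 6)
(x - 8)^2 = x^2 - 16*x + 64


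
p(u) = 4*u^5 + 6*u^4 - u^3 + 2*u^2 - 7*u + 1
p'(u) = 20*u^4 + 24*u^3 - 3*u^2 + 4*u - 7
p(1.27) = 22.11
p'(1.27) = 94.43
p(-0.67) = 7.56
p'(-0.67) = -14.21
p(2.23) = 353.21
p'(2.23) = 747.75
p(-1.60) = 18.79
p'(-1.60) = 11.69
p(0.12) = 0.19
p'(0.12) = -6.52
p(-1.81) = 12.84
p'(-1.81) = 48.27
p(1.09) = 9.08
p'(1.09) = 53.11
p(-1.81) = 12.84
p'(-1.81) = 48.27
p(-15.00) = -2729819.00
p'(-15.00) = 930758.00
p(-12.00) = -868811.00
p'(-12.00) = 372761.00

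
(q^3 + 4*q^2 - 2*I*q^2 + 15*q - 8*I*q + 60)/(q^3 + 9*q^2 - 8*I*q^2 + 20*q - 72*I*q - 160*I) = (q^2 - 2*I*q + 15)/(q^2 + q*(5 - 8*I) - 40*I)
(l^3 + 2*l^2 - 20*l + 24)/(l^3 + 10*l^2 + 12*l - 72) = (l - 2)/(l + 6)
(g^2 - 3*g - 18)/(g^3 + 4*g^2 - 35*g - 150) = (g + 3)/(g^2 + 10*g + 25)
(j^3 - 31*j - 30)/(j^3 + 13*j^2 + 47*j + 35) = (j - 6)/(j + 7)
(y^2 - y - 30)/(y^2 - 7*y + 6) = (y + 5)/(y - 1)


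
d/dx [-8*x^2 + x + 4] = 1 - 16*x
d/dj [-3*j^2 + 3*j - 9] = 3 - 6*j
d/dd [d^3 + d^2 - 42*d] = 3*d^2 + 2*d - 42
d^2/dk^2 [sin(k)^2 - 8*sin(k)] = 8*sin(k) + 2*cos(2*k)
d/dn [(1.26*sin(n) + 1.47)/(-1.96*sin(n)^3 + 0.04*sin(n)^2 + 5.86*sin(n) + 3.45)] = (4.9392*sin(n)^3 + 8.5932*sin(n)^2 - 0.1176*sin(n) - 4.2672)*cos(n)/(3.8416*sin(n)^6 - 0.1568*sin(n)^5 - 22.9696*sin(n)^4 - 13.0552*sin(n)^3 + 34.6156*sin(n)^2 + 40.434*sin(n) + 11.9025)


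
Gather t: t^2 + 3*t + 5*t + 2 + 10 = t^2 + 8*t + 12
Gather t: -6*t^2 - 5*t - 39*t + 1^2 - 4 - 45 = -6*t^2 - 44*t - 48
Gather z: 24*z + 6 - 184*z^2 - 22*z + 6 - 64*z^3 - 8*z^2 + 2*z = -64*z^3 - 192*z^2 + 4*z + 12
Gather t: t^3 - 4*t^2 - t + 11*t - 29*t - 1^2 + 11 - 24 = t^3 - 4*t^2 - 19*t - 14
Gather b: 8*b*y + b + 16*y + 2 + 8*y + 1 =b*(8*y + 1) + 24*y + 3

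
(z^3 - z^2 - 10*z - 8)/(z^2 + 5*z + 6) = (z^2 - 3*z - 4)/(z + 3)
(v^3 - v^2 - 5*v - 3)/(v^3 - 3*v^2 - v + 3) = (v + 1)/(v - 1)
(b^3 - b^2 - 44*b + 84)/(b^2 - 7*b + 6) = (b^2 + 5*b - 14)/(b - 1)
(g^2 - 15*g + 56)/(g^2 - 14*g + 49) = (g - 8)/(g - 7)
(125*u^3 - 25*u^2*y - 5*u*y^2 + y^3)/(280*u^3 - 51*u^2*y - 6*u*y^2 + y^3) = (-25*u^2 + y^2)/(-56*u^2 - u*y + y^2)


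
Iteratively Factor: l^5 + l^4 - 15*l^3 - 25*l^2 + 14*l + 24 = (l + 2)*(l^4 - l^3 - 13*l^2 + l + 12) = (l - 1)*(l + 2)*(l^3 - 13*l - 12) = (l - 1)*(l + 2)*(l + 3)*(l^2 - 3*l - 4) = (l - 1)*(l + 1)*(l + 2)*(l + 3)*(l - 4)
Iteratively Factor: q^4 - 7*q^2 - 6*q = (q)*(q^3 - 7*q - 6) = q*(q - 3)*(q^2 + 3*q + 2) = q*(q - 3)*(q + 1)*(q + 2)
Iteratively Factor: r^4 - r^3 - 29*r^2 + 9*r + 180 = (r - 5)*(r^3 + 4*r^2 - 9*r - 36) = (r - 5)*(r + 3)*(r^2 + r - 12) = (r - 5)*(r + 3)*(r + 4)*(r - 3)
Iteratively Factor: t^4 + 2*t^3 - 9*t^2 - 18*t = (t + 2)*(t^3 - 9*t) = (t - 3)*(t + 2)*(t^2 + 3*t) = (t - 3)*(t + 2)*(t + 3)*(t)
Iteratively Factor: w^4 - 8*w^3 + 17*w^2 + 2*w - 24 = (w - 2)*(w^3 - 6*w^2 + 5*w + 12) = (w - 3)*(w - 2)*(w^2 - 3*w - 4) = (w - 4)*(w - 3)*(w - 2)*(w + 1)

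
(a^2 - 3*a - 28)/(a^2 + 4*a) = (a - 7)/a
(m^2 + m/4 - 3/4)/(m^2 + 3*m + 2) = (m - 3/4)/(m + 2)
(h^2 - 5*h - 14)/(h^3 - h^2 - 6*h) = (h - 7)/(h*(h - 3))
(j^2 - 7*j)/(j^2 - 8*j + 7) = j/(j - 1)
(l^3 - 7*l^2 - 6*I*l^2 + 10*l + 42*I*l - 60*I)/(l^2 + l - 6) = (l^2 - l*(5 + 6*I) + 30*I)/(l + 3)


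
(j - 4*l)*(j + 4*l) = j^2 - 16*l^2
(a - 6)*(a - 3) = a^2 - 9*a + 18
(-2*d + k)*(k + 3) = -2*d*k - 6*d + k^2 + 3*k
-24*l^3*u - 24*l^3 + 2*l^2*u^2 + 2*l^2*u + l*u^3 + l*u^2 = (-4*l + u)*(6*l + u)*(l*u + l)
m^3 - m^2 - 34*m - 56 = (m - 7)*(m + 2)*(m + 4)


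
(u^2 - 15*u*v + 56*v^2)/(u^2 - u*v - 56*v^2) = (u - 7*v)/(u + 7*v)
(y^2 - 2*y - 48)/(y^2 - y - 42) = (y - 8)/(y - 7)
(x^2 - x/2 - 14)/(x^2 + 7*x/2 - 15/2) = (2*x^2 - x - 28)/(2*x^2 + 7*x - 15)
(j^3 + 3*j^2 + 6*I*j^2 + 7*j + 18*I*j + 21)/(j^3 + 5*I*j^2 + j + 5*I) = (j^2 + j*(3 + 7*I) + 21*I)/(j^2 + 6*I*j - 5)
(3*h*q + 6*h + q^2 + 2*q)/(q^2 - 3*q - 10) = (3*h + q)/(q - 5)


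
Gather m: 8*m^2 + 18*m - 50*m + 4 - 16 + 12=8*m^2 - 32*m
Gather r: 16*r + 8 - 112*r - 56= -96*r - 48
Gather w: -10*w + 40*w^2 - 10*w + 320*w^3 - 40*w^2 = 320*w^3 - 20*w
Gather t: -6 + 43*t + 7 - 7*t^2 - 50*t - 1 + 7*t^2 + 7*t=0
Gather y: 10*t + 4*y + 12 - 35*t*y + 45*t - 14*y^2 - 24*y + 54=55*t - 14*y^2 + y*(-35*t - 20) + 66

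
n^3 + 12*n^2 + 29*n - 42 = (n - 1)*(n + 6)*(n + 7)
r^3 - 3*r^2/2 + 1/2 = (r - 1)^2*(r + 1/2)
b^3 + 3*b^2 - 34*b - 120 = (b - 6)*(b + 4)*(b + 5)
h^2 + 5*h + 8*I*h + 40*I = (h + 5)*(h + 8*I)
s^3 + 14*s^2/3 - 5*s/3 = s*(s - 1/3)*(s + 5)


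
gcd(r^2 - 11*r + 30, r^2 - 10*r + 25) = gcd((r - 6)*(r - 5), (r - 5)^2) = r - 5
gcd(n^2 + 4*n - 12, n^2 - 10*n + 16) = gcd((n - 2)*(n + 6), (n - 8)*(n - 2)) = n - 2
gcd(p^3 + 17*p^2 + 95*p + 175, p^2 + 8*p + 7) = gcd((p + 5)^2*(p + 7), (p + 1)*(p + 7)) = p + 7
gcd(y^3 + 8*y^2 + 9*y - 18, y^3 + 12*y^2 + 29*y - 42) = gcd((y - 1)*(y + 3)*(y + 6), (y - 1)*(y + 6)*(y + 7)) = y^2 + 5*y - 6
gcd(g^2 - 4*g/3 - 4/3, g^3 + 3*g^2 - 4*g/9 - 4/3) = g + 2/3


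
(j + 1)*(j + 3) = j^2 + 4*j + 3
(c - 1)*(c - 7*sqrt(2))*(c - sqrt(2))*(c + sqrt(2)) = c^4 - 7*sqrt(2)*c^3 - c^3 - 2*c^2 + 7*sqrt(2)*c^2 + 2*c + 14*sqrt(2)*c - 14*sqrt(2)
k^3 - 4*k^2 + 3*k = k*(k - 3)*(k - 1)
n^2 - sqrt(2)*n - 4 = (n - 2*sqrt(2))*(n + sqrt(2))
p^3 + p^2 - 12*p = p*(p - 3)*(p + 4)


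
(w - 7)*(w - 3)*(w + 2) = w^3 - 8*w^2 + w + 42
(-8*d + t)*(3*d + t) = -24*d^2 - 5*d*t + t^2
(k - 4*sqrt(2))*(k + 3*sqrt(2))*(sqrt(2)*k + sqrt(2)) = sqrt(2)*k^3 - 2*k^2 + sqrt(2)*k^2 - 24*sqrt(2)*k - 2*k - 24*sqrt(2)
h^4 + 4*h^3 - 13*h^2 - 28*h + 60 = (h - 2)^2*(h + 3)*(h + 5)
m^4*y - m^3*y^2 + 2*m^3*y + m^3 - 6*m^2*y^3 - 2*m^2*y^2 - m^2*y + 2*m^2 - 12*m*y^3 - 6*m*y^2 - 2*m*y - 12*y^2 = (m + 2)*(m - 3*y)*(m + 2*y)*(m*y + 1)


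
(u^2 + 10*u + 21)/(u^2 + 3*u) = (u + 7)/u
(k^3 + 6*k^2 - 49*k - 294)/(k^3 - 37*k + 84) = (k^2 - k - 42)/(k^2 - 7*k + 12)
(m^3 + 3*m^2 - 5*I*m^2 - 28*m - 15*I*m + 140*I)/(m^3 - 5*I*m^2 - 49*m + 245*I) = (m - 4)/(m - 7)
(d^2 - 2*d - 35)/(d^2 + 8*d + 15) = (d - 7)/(d + 3)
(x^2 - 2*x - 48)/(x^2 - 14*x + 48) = (x + 6)/(x - 6)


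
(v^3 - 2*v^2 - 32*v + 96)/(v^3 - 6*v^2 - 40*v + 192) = (v - 4)/(v - 8)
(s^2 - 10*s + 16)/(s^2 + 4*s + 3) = (s^2 - 10*s + 16)/(s^2 + 4*s + 3)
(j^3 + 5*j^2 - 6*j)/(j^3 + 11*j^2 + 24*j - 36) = j/(j + 6)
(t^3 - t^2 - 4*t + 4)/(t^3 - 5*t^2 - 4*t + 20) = (t - 1)/(t - 5)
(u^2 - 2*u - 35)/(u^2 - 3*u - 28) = (u + 5)/(u + 4)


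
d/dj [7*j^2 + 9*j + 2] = 14*j + 9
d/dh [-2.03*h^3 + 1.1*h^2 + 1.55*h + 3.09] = -6.09*h^2 + 2.2*h + 1.55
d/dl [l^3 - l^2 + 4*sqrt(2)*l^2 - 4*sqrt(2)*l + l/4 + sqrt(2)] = 3*l^2 - 2*l + 8*sqrt(2)*l - 4*sqrt(2) + 1/4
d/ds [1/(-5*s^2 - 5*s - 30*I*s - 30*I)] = (2*s + 1 + 6*I)/(5*(s^2 + s + 6*I*s + 6*I)^2)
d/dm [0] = 0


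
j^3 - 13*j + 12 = (j - 3)*(j - 1)*(j + 4)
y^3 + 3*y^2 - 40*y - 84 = (y - 6)*(y + 2)*(y + 7)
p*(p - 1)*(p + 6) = p^3 + 5*p^2 - 6*p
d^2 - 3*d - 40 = (d - 8)*(d + 5)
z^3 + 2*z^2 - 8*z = z*(z - 2)*(z + 4)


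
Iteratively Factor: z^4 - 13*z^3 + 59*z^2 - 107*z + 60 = (z - 5)*(z^3 - 8*z^2 + 19*z - 12) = (z - 5)*(z - 3)*(z^2 - 5*z + 4) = (z - 5)*(z - 3)*(z - 1)*(z - 4)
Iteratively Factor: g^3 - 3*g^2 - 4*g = (g + 1)*(g^2 - 4*g) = g*(g + 1)*(g - 4)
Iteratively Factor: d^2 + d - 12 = (d - 3)*(d + 4)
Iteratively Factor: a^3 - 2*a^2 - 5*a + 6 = (a + 2)*(a^2 - 4*a + 3) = (a - 1)*(a + 2)*(a - 3)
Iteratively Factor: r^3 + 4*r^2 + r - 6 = (r + 2)*(r^2 + 2*r - 3) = (r + 2)*(r + 3)*(r - 1)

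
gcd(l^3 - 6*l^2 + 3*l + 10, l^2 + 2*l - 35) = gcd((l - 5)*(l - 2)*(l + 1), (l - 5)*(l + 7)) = l - 5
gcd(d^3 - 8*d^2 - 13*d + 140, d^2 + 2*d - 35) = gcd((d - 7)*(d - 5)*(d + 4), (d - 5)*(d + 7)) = d - 5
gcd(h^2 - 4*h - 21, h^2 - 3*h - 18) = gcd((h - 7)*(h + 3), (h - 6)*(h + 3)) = h + 3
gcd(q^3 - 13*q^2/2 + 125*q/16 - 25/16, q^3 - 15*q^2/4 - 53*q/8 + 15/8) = q^2 - 21*q/4 + 5/4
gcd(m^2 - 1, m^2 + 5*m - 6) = m - 1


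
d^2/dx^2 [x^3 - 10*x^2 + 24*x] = 6*x - 20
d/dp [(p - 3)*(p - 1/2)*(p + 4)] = 3*p^2 + p - 25/2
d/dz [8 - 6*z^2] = -12*z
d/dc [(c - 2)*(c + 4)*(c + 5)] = 3*c^2 + 14*c + 2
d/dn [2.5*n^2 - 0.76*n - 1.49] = 5.0*n - 0.76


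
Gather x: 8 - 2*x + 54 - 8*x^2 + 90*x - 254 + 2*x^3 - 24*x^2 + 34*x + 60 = 2*x^3 - 32*x^2 + 122*x - 132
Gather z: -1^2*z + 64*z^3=64*z^3 - z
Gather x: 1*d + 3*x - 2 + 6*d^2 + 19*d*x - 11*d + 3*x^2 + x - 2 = 6*d^2 - 10*d + 3*x^2 + x*(19*d + 4) - 4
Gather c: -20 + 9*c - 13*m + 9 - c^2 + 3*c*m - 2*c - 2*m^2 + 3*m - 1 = -c^2 + c*(3*m + 7) - 2*m^2 - 10*m - 12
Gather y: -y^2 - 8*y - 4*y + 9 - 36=-y^2 - 12*y - 27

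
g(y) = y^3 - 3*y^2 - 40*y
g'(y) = 3*y^2 - 6*y - 40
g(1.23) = -51.88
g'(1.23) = -42.84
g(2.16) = -90.32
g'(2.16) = -38.96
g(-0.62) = 23.41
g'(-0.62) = -35.13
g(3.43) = -132.14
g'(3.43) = -25.29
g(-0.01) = 0.40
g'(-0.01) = -39.94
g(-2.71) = 66.47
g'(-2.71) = -1.71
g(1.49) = -62.95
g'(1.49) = -42.28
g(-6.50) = -141.38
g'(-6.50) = 125.75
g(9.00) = 126.00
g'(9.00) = 149.00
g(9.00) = 126.00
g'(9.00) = 149.00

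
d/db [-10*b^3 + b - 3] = 1 - 30*b^2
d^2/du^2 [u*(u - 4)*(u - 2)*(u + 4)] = 12*u^2 - 12*u - 32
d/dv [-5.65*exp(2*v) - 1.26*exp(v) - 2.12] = (-11.3*exp(v) - 1.26)*exp(v)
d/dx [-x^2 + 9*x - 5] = 9 - 2*x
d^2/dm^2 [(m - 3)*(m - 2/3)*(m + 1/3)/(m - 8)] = 2*(9*m^3 - 216*m^2 + 1728*m - 1858)/(9*(m^3 - 24*m^2 + 192*m - 512))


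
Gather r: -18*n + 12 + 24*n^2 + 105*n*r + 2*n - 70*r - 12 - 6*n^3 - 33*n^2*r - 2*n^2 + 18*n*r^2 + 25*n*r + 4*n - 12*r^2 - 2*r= -6*n^3 + 22*n^2 - 12*n + r^2*(18*n - 12) + r*(-33*n^2 + 130*n - 72)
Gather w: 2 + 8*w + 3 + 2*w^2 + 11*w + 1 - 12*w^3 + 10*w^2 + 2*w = -12*w^3 + 12*w^2 + 21*w + 6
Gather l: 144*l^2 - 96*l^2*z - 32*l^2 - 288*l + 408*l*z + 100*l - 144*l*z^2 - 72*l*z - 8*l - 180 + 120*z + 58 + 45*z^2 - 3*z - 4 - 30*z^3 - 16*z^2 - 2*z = l^2*(112 - 96*z) + l*(-144*z^2 + 336*z - 196) - 30*z^3 + 29*z^2 + 115*z - 126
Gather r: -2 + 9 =7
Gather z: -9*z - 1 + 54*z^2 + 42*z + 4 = 54*z^2 + 33*z + 3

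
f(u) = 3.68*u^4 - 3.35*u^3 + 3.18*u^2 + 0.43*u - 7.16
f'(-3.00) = -506.54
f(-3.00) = 408.70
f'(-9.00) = -11601.74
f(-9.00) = 26833.18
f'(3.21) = 404.17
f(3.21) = 306.90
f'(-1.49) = -80.05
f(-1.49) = 28.48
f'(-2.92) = -470.32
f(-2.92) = 369.64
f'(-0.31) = -2.95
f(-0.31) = -6.85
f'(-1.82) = -133.18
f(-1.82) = 63.16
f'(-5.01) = -2134.75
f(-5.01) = 2810.23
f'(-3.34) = -681.39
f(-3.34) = 609.67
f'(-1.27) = -54.01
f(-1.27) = 13.86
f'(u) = 14.72*u^3 - 10.05*u^2 + 6.36*u + 0.43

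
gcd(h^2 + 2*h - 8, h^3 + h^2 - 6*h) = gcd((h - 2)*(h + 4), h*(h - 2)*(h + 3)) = h - 2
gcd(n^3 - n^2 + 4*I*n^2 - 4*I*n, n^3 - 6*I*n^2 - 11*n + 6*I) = 1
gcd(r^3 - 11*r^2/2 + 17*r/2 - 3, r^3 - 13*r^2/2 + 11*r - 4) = r^2 - 5*r/2 + 1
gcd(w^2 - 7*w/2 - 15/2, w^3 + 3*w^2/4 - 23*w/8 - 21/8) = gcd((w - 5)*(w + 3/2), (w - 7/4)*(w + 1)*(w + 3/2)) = w + 3/2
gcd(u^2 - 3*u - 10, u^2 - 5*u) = u - 5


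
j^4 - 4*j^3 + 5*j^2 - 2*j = j*(j - 2)*(j - 1)^2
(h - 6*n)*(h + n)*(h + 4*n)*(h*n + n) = h^4*n - h^3*n^2 + h^3*n - 26*h^2*n^3 - h^2*n^2 - 24*h*n^4 - 26*h*n^3 - 24*n^4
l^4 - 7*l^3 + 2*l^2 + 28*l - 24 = (l - 6)*(l - 2)*(l - 1)*(l + 2)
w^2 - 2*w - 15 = (w - 5)*(w + 3)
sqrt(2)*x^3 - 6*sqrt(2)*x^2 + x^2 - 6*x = x*(x - 6)*(sqrt(2)*x + 1)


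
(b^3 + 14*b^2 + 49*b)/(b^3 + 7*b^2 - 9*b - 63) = b*(b + 7)/(b^2 - 9)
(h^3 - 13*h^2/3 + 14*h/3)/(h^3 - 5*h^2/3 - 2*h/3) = (3*h - 7)/(3*h + 1)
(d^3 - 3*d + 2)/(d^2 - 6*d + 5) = (d^2 + d - 2)/(d - 5)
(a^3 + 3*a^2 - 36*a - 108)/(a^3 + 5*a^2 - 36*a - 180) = (a + 3)/(a + 5)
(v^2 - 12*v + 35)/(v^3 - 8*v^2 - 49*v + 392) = (v - 5)/(v^2 - v - 56)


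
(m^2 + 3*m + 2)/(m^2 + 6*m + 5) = (m + 2)/(m + 5)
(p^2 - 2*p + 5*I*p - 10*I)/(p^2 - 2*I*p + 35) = (p - 2)/(p - 7*I)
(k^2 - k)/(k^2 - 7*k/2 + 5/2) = 2*k/(2*k - 5)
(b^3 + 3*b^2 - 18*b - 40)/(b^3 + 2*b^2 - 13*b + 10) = (b^2 - 2*b - 8)/(b^2 - 3*b + 2)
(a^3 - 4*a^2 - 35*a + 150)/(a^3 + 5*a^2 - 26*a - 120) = (a - 5)/(a + 4)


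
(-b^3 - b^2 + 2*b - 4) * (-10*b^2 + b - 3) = 10*b^5 + 9*b^4 - 18*b^3 + 45*b^2 - 10*b + 12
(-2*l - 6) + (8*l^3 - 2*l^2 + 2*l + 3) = 8*l^3 - 2*l^2 - 3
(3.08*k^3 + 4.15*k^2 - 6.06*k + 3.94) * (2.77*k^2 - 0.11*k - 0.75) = 8.5316*k^5 + 11.1567*k^4 - 19.5527*k^3 + 8.4679*k^2 + 4.1116*k - 2.955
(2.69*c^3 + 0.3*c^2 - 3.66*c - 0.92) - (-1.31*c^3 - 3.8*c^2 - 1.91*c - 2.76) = 4.0*c^3 + 4.1*c^2 - 1.75*c + 1.84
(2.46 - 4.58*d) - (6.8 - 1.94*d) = -2.64*d - 4.34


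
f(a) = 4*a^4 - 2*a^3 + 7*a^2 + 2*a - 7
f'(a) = 16*a^3 - 6*a^2 + 14*a + 2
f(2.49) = 164.27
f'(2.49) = 246.67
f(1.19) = 9.94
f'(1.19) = 37.13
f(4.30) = 1339.54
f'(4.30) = 1223.37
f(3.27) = 461.81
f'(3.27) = 543.08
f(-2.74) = 306.67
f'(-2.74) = -410.54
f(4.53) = 1644.22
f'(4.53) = 1429.65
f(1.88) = 58.18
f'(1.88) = 113.43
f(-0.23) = -7.05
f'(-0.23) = -1.73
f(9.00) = 25364.00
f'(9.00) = 11306.00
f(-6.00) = 5849.00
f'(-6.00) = -3754.00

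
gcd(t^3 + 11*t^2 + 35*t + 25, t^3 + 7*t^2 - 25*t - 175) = t + 5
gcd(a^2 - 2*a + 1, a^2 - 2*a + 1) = a^2 - 2*a + 1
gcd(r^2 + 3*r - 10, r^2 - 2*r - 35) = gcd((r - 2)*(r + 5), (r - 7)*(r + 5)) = r + 5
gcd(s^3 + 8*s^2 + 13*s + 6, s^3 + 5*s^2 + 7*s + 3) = s^2 + 2*s + 1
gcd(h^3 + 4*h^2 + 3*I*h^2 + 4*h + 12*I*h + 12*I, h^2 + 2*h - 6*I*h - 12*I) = h + 2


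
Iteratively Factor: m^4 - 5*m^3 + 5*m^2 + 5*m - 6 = (m - 2)*(m^3 - 3*m^2 - m + 3) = (m - 3)*(m - 2)*(m^2 - 1) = (m - 3)*(m - 2)*(m - 1)*(m + 1)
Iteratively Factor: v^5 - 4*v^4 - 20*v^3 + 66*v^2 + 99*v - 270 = (v - 2)*(v^4 - 2*v^3 - 24*v^2 + 18*v + 135) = (v - 2)*(v + 3)*(v^3 - 5*v^2 - 9*v + 45) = (v - 2)*(v + 3)^2*(v^2 - 8*v + 15) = (v - 3)*(v - 2)*(v + 3)^2*(v - 5)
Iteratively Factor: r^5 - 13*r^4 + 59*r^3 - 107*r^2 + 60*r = (r - 5)*(r^4 - 8*r^3 + 19*r^2 - 12*r) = (r - 5)*(r - 3)*(r^3 - 5*r^2 + 4*r) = (r - 5)*(r - 4)*(r - 3)*(r^2 - r) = r*(r - 5)*(r - 4)*(r - 3)*(r - 1)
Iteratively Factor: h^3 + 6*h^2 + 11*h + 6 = (h + 3)*(h^2 + 3*h + 2) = (h + 2)*(h + 3)*(h + 1)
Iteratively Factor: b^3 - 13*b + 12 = (b + 4)*(b^2 - 4*b + 3) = (b - 1)*(b + 4)*(b - 3)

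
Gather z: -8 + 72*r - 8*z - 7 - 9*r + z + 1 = 63*r - 7*z - 14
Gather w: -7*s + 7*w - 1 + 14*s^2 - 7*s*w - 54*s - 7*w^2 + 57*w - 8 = 14*s^2 - 61*s - 7*w^2 + w*(64 - 7*s) - 9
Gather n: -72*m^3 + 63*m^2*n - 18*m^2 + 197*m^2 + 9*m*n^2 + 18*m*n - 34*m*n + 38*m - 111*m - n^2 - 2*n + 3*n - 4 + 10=-72*m^3 + 179*m^2 - 73*m + n^2*(9*m - 1) + n*(63*m^2 - 16*m + 1) + 6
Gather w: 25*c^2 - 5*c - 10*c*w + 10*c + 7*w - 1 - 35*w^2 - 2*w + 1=25*c^2 + 5*c - 35*w^2 + w*(5 - 10*c)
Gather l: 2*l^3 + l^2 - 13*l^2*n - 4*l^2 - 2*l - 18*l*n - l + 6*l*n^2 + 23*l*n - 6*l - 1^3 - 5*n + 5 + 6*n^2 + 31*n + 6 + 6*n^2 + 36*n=2*l^3 + l^2*(-13*n - 3) + l*(6*n^2 + 5*n - 9) + 12*n^2 + 62*n + 10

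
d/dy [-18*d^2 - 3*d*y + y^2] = -3*d + 2*y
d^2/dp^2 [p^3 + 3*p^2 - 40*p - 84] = 6*p + 6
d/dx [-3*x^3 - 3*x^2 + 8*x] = -9*x^2 - 6*x + 8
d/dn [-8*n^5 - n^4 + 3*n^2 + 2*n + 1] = -40*n^4 - 4*n^3 + 6*n + 2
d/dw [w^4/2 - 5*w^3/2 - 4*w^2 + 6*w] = 2*w^3 - 15*w^2/2 - 8*w + 6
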